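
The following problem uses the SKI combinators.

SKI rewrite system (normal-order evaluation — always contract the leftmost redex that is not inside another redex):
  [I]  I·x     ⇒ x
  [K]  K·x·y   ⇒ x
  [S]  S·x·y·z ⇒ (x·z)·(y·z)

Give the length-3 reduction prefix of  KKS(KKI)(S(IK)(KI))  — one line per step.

  start: KKS(KKI)(S(IK)(KI))
  →1  K(KKI)(S(IK)(KI))
  →2  KKI
  →3  K

Answer: after 3 steps: K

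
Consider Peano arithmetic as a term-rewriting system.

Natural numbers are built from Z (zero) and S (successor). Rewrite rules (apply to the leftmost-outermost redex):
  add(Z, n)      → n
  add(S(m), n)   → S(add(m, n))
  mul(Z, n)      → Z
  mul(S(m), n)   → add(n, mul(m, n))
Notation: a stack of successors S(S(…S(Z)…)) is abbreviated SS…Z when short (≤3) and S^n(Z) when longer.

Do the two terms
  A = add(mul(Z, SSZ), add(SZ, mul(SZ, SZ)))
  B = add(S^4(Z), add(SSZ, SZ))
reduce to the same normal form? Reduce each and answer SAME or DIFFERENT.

Term A:
  start: add(mul(Z, SSZ), add(SZ, mul(SZ, SZ)))
  →1  add(Z, add(SZ, mul(SZ, SZ)))
  →2  add(SZ, mul(SZ, SZ))
  →3  S(add(Z, mul(SZ, SZ)))
  →4  S(mul(SZ, SZ))
  →5  S(add(SZ, mul(Z, SZ)))
  →6  S(S(add(Z, mul(Z, SZ))))
  →7  S(S(mul(Z, SZ)))
  →8  SSZ

Term B:
  start: add(S^4(Z), add(SSZ, SZ))
  →1  S(add(SSSZ, add(SSZ, SZ)))
  →2  S(S(add(SSZ, add(SSZ, SZ))))
  →3  S(S(S(add(SZ, add(SSZ, SZ)))))
  →4  S(S(S(S(add(Z, add(SSZ, SZ))))))
  →5  S(S(S(S(add(SSZ, SZ)))))
  →6  S(S(S(S(S(add(SZ, SZ))))))
  →7  S(S(S(S(S(S(add(Z, SZ)))))))
  →8  S^7(Z)

Answer: DIFFERENT — A ⇓ SSZ, B ⇓ S^7(Z)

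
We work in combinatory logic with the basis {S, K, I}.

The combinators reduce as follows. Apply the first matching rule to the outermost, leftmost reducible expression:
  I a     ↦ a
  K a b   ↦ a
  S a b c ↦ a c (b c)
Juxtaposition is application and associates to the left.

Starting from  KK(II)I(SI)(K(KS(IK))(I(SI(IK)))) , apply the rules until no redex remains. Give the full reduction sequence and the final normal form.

  start: KK(II)I(SI)(K(KS(IK))(I(SI(IK))))
  →1  KI(SI)(K(KS(IK))(I(SI(IK))))
  →2  I(K(KS(IK))(I(SI(IK))))
  →3  K(KS(IK))(I(SI(IK)))
  →4  KS(IK)
  →5  S

Answer: normal form = S  (in 5 steps)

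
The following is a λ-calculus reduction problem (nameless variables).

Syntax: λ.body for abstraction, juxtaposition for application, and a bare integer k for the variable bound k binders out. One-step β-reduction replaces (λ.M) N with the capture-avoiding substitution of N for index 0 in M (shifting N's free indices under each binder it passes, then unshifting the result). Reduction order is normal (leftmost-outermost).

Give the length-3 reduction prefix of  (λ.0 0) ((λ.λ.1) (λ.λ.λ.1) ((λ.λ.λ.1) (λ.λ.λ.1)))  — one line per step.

Answer: after 3 steps: (λ.λ.λ.1) ((λ.λ.1) (λ.λ.λ.1) ((λ.λ.λ.1) (λ.λ.λ.1)))

Working:
  start: (λ.0 0) ((λ.λ.1) (λ.λ.λ.1) ((λ.λ.λ.1) (λ.λ.λ.1)))
  step 1: (λ.λ.1) (λ.λ.λ.1) ((λ.λ.λ.1) (λ.λ.λ.1)) ((λ.λ.1) (λ.λ.λ.1) ((λ.λ.λ.1) (λ.λ.λ.1)))
  step 2: (λ.λ.λ.λ.1) ((λ.λ.λ.1) (λ.λ.λ.1)) ((λ.λ.1) (λ.λ.λ.1) ((λ.λ.λ.1) (λ.λ.λ.1)))
  step 3: (λ.λ.λ.1) ((λ.λ.1) (λ.λ.λ.1) ((λ.λ.λ.1) (λ.λ.λ.1)))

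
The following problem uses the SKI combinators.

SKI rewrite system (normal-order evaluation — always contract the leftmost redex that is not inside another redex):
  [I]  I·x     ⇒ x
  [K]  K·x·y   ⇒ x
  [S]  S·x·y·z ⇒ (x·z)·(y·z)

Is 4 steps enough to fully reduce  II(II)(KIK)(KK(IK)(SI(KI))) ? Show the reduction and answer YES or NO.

  start: II(II)(KIK)(KK(IK)(SI(KI)))
  step 1: I(II)(KIK)(KK(IK)(SI(KI)))
  step 2: II(KIK)(KK(IK)(SI(KI)))
  step 3: I(KIK)(KK(IK)(SI(KI)))
  step 4: KIK(KK(IK)(SI(KI)))

Answer: NO — after 4 steps the term is KIK(KK(IK)(SI(KI))), not yet normal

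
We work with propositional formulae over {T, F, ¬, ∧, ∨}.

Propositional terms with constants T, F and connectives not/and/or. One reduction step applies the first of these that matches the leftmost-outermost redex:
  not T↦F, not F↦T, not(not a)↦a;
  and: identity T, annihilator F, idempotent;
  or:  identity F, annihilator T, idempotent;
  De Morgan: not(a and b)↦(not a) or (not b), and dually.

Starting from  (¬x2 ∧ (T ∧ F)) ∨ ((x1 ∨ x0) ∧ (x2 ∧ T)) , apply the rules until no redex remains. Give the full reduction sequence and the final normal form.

Answer: normal form = (x1 ∨ x0) ∧ x2  (in 4 steps)

Derivation:
  start: (¬x2 ∧ (T ∧ F)) ∨ ((x1 ∨ x0) ∧ (x2 ∧ T))
  →1  (¬x2 ∧ F) ∨ ((x1 ∨ x0) ∧ (x2 ∧ T))
  →2  F ∨ ((x1 ∨ x0) ∧ (x2 ∧ T))
  →3  (x1 ∨ x0) ∧ (x2 ∧ T)
  →4  (x1 ∨ x0) ∧ x2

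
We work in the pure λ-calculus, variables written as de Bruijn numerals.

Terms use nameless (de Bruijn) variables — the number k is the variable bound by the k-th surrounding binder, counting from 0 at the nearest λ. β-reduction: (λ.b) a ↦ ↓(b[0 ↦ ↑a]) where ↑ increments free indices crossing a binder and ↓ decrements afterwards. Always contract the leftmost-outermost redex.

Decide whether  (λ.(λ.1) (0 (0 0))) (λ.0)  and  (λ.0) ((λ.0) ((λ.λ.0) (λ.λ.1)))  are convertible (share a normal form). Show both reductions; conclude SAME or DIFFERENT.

Answer: SAME — A ⇓ λ.0, B ⇓ λ.0

Working:
Term A:
  start: (λ.(λ.1) (0 (0 0))) (λ.0)
  [1] (λ.λ.0) ((λ.0) ((λ.0) (λ.0)))
  [2] λ.0

Term B:
  start: (λ.0) ((λ.0) ((λ.λ.0) (λ.λ.1)))
  [1] (λ.0) ((λ.λ.0) (λ.λ.1))
  [2] (λ.λ.0) (λ.λ.1)
  [3] λ.0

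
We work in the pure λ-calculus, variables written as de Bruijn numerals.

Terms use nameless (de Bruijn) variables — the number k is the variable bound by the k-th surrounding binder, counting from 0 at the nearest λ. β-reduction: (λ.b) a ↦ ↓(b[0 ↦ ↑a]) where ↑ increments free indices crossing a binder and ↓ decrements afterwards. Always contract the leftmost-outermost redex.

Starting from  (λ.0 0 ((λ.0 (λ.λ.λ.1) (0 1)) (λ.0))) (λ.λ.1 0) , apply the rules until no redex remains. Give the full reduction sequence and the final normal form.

  start: (λ.0 0 ((λ.0 (λ.λ.λ.1) (0 1)) (λ.0))) (λ.λ.1 0)
  step 1: (λ.λ.1 0) (λ.λ.1 0) ((λ.0 (λ.λ.λ.1) (0 (λ.λ.1 0))) (λ.0))
  step 2: (λ.(λ.λ.1 0) 0) ((λ.0 (λ.λ.λ.1) (0 (λ.λ.1 0))) (λ.0))
  step 3: (λ.λ.1 0) ((λ.0 (λ.λ.λ.1) (0 (λ.λ.1 0))) (λ.0))
  step 4: λ.(λ.0 (λ.λ.λ.1) (0 (λ.λ.1 0))) (λ.0) 0
  step 5: λ.(λ.0) (λ.λ.λ.1) ((λ.0) (λ.λ.1 0)) 0
  step 6: λ.(λ.λ.λ.1) ((λ.0) (λ.λ.1 0)) 0
  step 7: λ.(λ.λ.1) 0
  step 8: λ.λ.1

Answer: normal form = λ.λ.1  (in 8 steps)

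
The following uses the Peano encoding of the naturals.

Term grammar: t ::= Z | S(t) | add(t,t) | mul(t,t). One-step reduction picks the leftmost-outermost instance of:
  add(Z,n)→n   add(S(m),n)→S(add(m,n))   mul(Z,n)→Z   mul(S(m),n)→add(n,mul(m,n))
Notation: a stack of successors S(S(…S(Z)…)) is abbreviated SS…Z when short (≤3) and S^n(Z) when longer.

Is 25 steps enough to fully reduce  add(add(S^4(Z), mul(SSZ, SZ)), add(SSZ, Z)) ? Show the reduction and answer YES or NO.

Answer: YES — reaches normal form S^8(Z) in 22 ≤ 25 steps

Derivation:
  start: add(add(S^4(Z), mul(SSZ, SZ)), add(SSZ, Z))
  [1] add(S(add(SSSZ, mul(SSZ, SZ))), add(SSZ, Z))
  [2] S(add(add(SSSZ, mul(SSZ, SZ)), add(SSZ, Z)))
  [3] S(add(S(add(SSZ, mul(SSZ, SZ))), add(SSZ, Z)))
  [4] S(S(add(add(SSZ, mul(SSZ, SZ)), add(SSZ, Z))))
  [5] S(S(add(S(add(SZ, mul(SSZ, SZ))), add(SSZ, Z))))
  [6] S(S(S(add(add(SZ, mul(SSZ, SZ)), add(SSZ, Z)))))
  [7] S(S(S(add(S(add(Z, mul(SSZ, SZ))), add(SSZ, Z)))))
  [8] S(S(S(S(add(add(Z, mul(SSZ, SZ)), add(SSZ, Z))))))
  [9] S(S(S(S(add(mul(SSZ, SZ), add(SSZ, Z))))))
  [10] S(S(S(S(add(add(SZ, mul(SZ, SZ)), add(SSZ, Z))))))
  [11] S(S(S(S(add(S(add(Z, mul(SZ, SZ))), add(SSZ, Z))))))
  [12] S(S(S(S(S(add(add(Z, mul(SZ, SZ)), add(SSZ, Z)))))))
  [13] S(S(S(S(S(add(mul(SZ, SZ), add(SSZ, Z)))))))
  [14] S(S(S(S(S(add(add(SZ, mul(Z, SZ)), add(SSZ, Z)))))))
  [15] S(S(S(S(S(add(S(add(Z, mul(Z, SZ))), add(SSZ, Z)))))))
  [16] S(S(S(S(S(S(add(add(Z, mul(Z, SZ)), add(SSZ, Z))))))))
  [17] S(S(S(S(S(S(add(mul(Z, SZ), add(SSZ, Z))))))))
  [18] S(S(S(S(S(S(add(Z, add(SSZ, Z))))))))
  [19] S(S(S(S(S(S(add(SSZ, Z)))))))
  [20] S(S(S(S(S(S(S(add(SZ, Z))))))))
  [21] S(S(S(S(S(S(S(S(add(Z, Z)))))))))
  [22] S^8(Z)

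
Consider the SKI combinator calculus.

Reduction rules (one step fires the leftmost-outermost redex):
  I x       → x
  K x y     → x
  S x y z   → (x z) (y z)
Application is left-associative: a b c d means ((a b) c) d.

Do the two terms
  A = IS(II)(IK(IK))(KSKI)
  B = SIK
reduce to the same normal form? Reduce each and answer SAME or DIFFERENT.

Answer: SAME — A ⇓ SIK, B ⇓ SIK

Reduction:
Term A:
  start: IS(II)(IK(IK))(KSKI)
  step 1: S(II)(IK(IK))(KSKI)
  step 2: II(KSKI)(IK(IK)(KSKI))
  step 3: I(KSKI)(IK(IK)(KSKI))
  step 4: KSKI(IK(IK)(KSKI))
  step 5: SI(IK(IK)(KSKI))
  step 6: SI(K(IK)(KSKI))
  step 7: SI(IK)
  step 8: SIK

Term B:
  start: SIK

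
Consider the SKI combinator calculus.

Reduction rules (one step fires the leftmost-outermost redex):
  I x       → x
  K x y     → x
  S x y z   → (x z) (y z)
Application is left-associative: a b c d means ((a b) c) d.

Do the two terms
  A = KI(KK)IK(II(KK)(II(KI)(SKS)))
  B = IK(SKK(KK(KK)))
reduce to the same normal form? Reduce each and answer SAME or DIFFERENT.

Answer: SAME — A ⇓ KK, B ⇓ KK

Derivation:
Term A:
  start: KI(KK)IK(II(KK)(II(KI)(SKS)))
  step 1: IIK(II(KK)(II(KI)(SKS)))
  step 2: IK(II(KK)(II(KI)(SKS)))
  step 3: K(II(KK)(II(KI)(SKS)))
  step 4: K(I(KK)(II(KI)(SKS)))
  step 5: K(KK(II(KI)(SKS)))
  step 6: KK

Term B:
  start: IK(SKK(KK(KK)))
  step 1: K(SKK(KK(KK)))
  step 2: K(K(KK(KK))(K(KK(KK))))
  step 3: K(KK(KK))
  step 4: KK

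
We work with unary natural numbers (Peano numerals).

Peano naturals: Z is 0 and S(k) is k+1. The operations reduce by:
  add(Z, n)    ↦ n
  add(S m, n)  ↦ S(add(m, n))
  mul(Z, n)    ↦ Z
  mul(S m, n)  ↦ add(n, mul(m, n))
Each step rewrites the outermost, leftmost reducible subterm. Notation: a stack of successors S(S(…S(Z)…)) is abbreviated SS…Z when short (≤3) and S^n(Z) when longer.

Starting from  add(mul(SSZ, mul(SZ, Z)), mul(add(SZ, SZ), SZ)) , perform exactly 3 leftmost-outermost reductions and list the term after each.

  start: add(mul(SSZ, mul(SZ, Z)), mul(add(SZ, SZ), SZ))
  step 1: add(add(mul(SZ, Z), mul(SZ, mul(SZ, Z))), mul(add(SZ, SZ), SZ))
  step 2: add(add(add(Z, mul(Z, Z)), mul(SZ, mul(SZ, Z))), mul(add(SZ, SZ), SZ))
  step 3: add(add(mul(Z, Z), mul(SZ, mul(SZ, Z))), mul(add(SZ, SZ), SZ))

Answer: after 3 steps: add(add(mul(Z, Z), mul(SZ, mul(SZ, Z))), mul(add(SZ, SZ), SZ))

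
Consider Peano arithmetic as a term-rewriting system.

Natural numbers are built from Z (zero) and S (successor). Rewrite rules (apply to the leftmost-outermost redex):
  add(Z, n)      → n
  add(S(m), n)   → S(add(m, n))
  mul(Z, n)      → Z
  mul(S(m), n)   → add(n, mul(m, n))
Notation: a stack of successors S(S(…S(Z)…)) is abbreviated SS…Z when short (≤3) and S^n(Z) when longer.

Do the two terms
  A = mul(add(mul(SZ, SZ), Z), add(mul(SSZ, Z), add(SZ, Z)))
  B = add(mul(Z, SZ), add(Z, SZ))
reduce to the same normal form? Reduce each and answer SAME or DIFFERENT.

Answer: SAME — A ⇓ SZ, B ⇓ SZ

Derivation:
Term A:
  start: mul(add(mul(SZ, SZ), Z), add(mul(SSZ, Z), add(SZ, Z)))
  [1] mul(add(add(SZ, mul(Z, SZ)), Z), add(mul(SSZ, Z), add(SZ, Z)))
  [2] mul(add(S(add(Z, mul(Z, SZ))), Z), add(mul(SSZ, Z), add(SZ, Z)))
  [3] mul(S(add(add(Z, mul(Z, SZ)), Z)), add(mul(SSZ, Z), add(SZ, Z)))
  [4] add(add(mul(SSZ, Z), add(SZ, Z)), mul(add(add(Z, mul(Z, SZ)), Z), add(mul(SSZ, Z), add(SZ, Z))))
  [5] add(add(add(Z, mul(SZ, Z)), add(SZ, Z)), mul(add(add(Z, mul(Z, SZ)), Z), add(mul(SSZ, Z), add(SZ, Z))))
  [6] add(add(mul(SZ, Z), add(SZ, Z)), mul(add(add(Z, mul(Z, SZ)), Z), add(mul(SSZ, Z), add(SZ, Z))))
  [7] add(add(add(Z, mul(Z, Z)), add(SZ, Z)), mul(add(add(Z, mul(Z, SZ)), Z), add(mul(SSZ, Z), add(SZ, Z))))
  [8] add(add(mul(Z, Z), add(SZ, Z)), mul(add(add(Z, mul(Z, SZ)), Z), add(mul(SSZ, Z), add(SZ, Z))))
  [9] add(add(Z, add(SZ, Z)), mul(add(add(Z, mul(Z, SZ)), Z), add(mul(SSZ, Z), add(SZ, Z))))
  [10] add(add(SZ, Z), mul(add(add(Z, mul(Z, SZ)), Z), add(mul(SSZ, Z), add(SZ, Z))))
  [11] add(S(add(Z, Z)), mul(add(add(Z, mul(Z, SZ)), Z), add(mul(SSZ, Z), add(SZ, Z))))
  [12] S(add(add(Z, Z), mul(add(add(Z, mul(Z, SZ)), Z), add(mul(SSZ, Z), add(SZ, Z)))))
  [13] S(add(Z, mul(add(add(Z, mul(Z, SZ)), Z), add(mul(SSZ, Z), add(SZ, Z)))))
  [14] S(mul(add(add(Z, mul(Z, SZ)), Z), add(mul(SSZ, Z), add(SZ, Z))))
  [15] S(mul(add(mul(Z, SZ), Z), add(mul(SSZ, Z), add(SZ, Z))))
  [16] S(mul(add(Z, Z), add(mul(SSZ, Z), add(SZ, Z))))
  [17] S(mul(Z, add(mul(SSZ, Z), add(SZ, Z))))
  [18] SZ

Term B:
  start: add(mul(Z, SZ), add(Z, SZ))
  [1] add(Z, add(Z, SZ))
  [2] add(Z, SZ)
  [3] SZ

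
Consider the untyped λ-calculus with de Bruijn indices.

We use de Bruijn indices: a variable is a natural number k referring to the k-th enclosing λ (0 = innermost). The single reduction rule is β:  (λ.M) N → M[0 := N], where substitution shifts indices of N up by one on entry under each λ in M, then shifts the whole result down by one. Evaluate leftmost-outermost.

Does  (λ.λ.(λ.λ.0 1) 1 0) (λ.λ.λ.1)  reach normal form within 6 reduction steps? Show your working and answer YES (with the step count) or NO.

Answer: YES — reaches normal form λ.0 (λ.λ.λ.1) in 3 ≤ 6 steps

Working:
  start: (λ.λ.(λ.λ.0 1) 1 0) (λ.λ.λ.1)
  →1  λ.(λ.λ.0 1) (λ.λ.λ.1) 0
  →2  λ.(λ.0 (λ.λ.λ.1)) 0
  →3  λ.0 (λ.λ.λ.1)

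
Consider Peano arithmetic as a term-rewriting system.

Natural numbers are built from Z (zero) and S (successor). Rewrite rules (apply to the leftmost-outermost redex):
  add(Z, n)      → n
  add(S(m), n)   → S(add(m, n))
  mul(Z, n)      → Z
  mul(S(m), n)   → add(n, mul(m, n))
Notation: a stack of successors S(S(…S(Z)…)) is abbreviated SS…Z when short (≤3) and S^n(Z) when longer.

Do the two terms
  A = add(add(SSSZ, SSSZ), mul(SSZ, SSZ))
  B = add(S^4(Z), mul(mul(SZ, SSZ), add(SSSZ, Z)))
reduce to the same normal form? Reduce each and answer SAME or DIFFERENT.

Answer: SAME — A ⇓ S^10(Z), B ⇓ S^10(Z)

Reduction:
Term A:
  start: add(add(SSSZ, SSSZ), mul(SSZ, SSZ))
  [1] add(S(add(SSZ, SSSZ)), mul(SSZ, SSZ))
  [2] S(add(add(SSZ, SSSZ), mul(SSZ, SSZ)))
  [3] S(add(S(add(SZ, SSSZ)), mul(SSZ, SSZ)))
  [4] S(S(add(add(SZ, SSSZ), mul(SSZ, SSZ))))
  [5] S(S(add(S(add(Z, SSSZ)), mul(SSZ, SSZ))))
  [6] S(S(S(add(add(Z, SSSZ), mul(SSZ, SSZ)))))
  [7] S(S(S(add(SSSZ, mul(SSZ, SSZ)))))
  [8] S(S(S(S(add(SSZ, mul(SSZ, SSZ))))))
  [9] S(S(S(S(S(add(SZ, mul(SSZ, SSZ)))))))
  [10] S(S(S(S(S(S(add(Z, mul(SSZ, SSZ))))))))
  [11] S(S(S(S(S(S(mul(SSZ, SSZ)))))))
  [12] S(S(S(S(S(S(add(SSZ, mul(SZ, SSZ))))))))
  [13] S(S(S(S(S(S(S(add(SZ, mul(SZ, SSZ)))))))))
  [14] S(S(S(S(S(S(S(S(add(Z, mul(SZ, SSZ))))))))))
  [15] S(S(S(S(S(S(S(S(mul(SZ, SSZ)))))))))
  [16] S(S(S(S(S(S(S(S(add(SSZ, mul(Z, SSZ))))))))))
  [17] S(S(S(S(S(S(S(S(S(add(SZ, mul(Z, SSZ)))))))))))
  [18] S(S(S(S(S(S(S(S(S(S(add(Z, mul(Z, SSZ))))))))))))
  [19] S(S(S(S(S(S(S(S(S(S(mul(Z, SSZ)))))))))))
  [20] S^10(Z)

Term B:
  start: add(S^4(Z), mul(mul(SZ, SSZ), add(SSSZ, Z)))
  [1] S(add(SSSZ, mul(mul(SZ, SSZ), add(SSSZ, Z))))
  [2] S(S(add(SSZ, mul(mul(SZ, SSZ), add(SSSZ, Z)))))
  [3] S(S(S(add(SZ, mul(mul(SZ, SSZ), add(SSSZ, Z))))))
  [4] S(S(S(S(add(Z, mul(mul(SZ, SSZ), add(SSSZ, Z)))))))
  [5] S(S(S(S(mul(mul(SZ, SSZ), add(SSSZ, Z))))))
  [6] S(S(S(S(mul(add(SSZ, mul(Z, SSZ)), add(SSSZ, Z))))))
  [7] S(S(S(S(mul(S(add(SZ, mul(Z, SSZ))), add(SSSZ, Z))))))
  [8] S(S(S(S(add(add(SSSZ, Z), mul(add(SZ, mul(Z, SSZ)), add(SSSZ, Z)))))))
  [9] S(S(S(S(add(S(add(SSZ, Z)), mul(add(SZ, mul(Z, SSZ)), add(SSSZ, Z)))))))
  [10] S(S(S(S(S(add(add(SSZ, Z), mul(add(SZ, mul(Z, SSZ)), add(SSSZ, Z))))))))
  [11] S(S(S(S(S(add(S(add(SZ, Z)), mul(add(SZ, mul(Z, SSZ)), add(SSSZ, Z))))))))
  [12] S(S(S(S(S(S(add(add(SZ, Z), mul(add(SZ, mul(Z, SSZ)), add(SSSZ, Z)))))))))
  [13] S(S(S(S(S(S(add(S(add(Z, Z)), mul(add(SZ, mul(Z, SSZ)), add(SSSZ, Z)))))))))
  [14] S(S(S(S(S(S(S(add(add(Z, Z), mul(add(SZ, mul(Z, SSZ)), add(SSSZ, Z))))))))))
  [15] S(S(S(S(S(S(S(add(Z, mul(add(SZ, mul(Z, SSZ)), add(SSSZ, Z))))))))))
  [16] S(S(S(S(S(S(S(mul(add(SZ, mul(Z, SSZ)), add(SSSZ, Z)))))))))
  [17] S(S(S(S(S(S(S(mul(S(add(Z, mul(Z, SSZ))), add(SSSZ, Z)))))))))
  [18] S(S(S(S(S(S(S(add(add(SSSZ, Z), mul(add(Z, mul(Z, SSZ)), add(SSSZ, Z))))))))))
  [19] S(S(S(S(S(S(S(add(S(add(SSZ, Z)), mul(add(Z, mul(Z, SSZ)), add(SSSZ, Z))))))))))
  [20] S(S(S(S(S(S(S(S(add(add(SSZ, Z), mul(add(Z, mul(Z, SSZ)), add(SSSZ, Z)))))))))))
  [21] S(S(S(S(S(S(S(S(add(S(add(SZ, Z)), mul(add(Z, mul(Z, SSZ)), add(SSSZ, Z)))))))))))
  [22] S(S(S(S(S(S(S(S(S(add(add(SZ, Z), mul(add(Z, mul(Z, SSZ)), add(SSSZ, Z))))))))))))
  [23] S(S(S(S(S(S(S(S(S(add(S(add(Z, Z)), mul(add(Z, mul(Z, SSZ)), add(SSSZ, Z))))))))))))
  [24] S(S(S(S(S(S(S(S(S(S(add(add(Z, Z), mul(add(Z, mul(Z, SSZ)), add(SSSZ, Z)))))))))))))
  [25] S(S(S(S(S(S(S(S(S(S(add(Z, mul(add(Z, mul(Z, SSZ)), add(SSSZ, Z)))))))))))))
  [26] S(S(S(S(S(S(S(S(S(S(mul(add(Z, mul(Z, SSZ)), add(SSSZ, Z))))))))))))
  [27] S(S(S(S(S(S(S(S(S(S(mul(mul(Z, SSZ), add(SSSZ, Z))))))))))))
  [28] S(S(S(S(S(S(S(S(S(S(mul(Z, add(SSSZ, Z))))))))))))
  [29] S^10(Z)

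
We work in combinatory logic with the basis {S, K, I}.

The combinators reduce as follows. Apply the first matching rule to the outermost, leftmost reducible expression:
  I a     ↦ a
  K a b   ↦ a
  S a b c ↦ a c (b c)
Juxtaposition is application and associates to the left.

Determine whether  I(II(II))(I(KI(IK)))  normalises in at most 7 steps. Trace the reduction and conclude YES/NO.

Answer: YES — reaches normal form I in 7 ≤ 7 steps

Working:
  start: I(II(II))(I(KI(IK)))
  →1  II(II)(I(KI(IK)))
  →2  I(II)(I(KI(IK)))
  →3  II(I(KI(IK)))
  →4  I(I(KI(IK)))
  →5  I(KI(IK))
  →6  KI(IK)
  →7  I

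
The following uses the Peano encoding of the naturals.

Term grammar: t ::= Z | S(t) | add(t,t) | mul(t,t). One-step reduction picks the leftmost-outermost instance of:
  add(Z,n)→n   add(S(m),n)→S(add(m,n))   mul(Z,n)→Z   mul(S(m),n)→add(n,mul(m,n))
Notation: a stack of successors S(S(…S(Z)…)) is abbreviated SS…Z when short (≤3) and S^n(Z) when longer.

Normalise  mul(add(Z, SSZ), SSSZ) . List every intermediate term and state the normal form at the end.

  start: mul(add(Z, SSZ), SSSZ)
  step 1: mul(SSZ, SSSZ)
  step 2: add(SSSZ, mul(SZ, SSSZ))
  step 3: S(add(SSZ, mul(SZ, SSSZ)))
  step 4: S(S(add(SZ, mul(SZ, SSSZ))))
  step 5: S(S(S(add(Z, mul(SZ, SSSZ)))))
  step 6: S(S(S(mul(SZ, SSSZ))))
  step 7: S(S(S(add(SSSZ, mul(Z, SSSZ)))))
  step 8: S(S(S(S(add(SSZ, mul(Z, SSSZ))))))
  step 9: S(S(S(S(S(add(SZ, mul(Z, SSSZ)))))))
  step 10: S(S(S(S(S(S(add(Z, mul(Z, SSSZ))))))))
  step 11: S(S(S(S(S(S(mul(Z, SSSZ)))))))
  step 12: S^6(Z)

Answer: normal form = S^6(Z)  (in 12 steps)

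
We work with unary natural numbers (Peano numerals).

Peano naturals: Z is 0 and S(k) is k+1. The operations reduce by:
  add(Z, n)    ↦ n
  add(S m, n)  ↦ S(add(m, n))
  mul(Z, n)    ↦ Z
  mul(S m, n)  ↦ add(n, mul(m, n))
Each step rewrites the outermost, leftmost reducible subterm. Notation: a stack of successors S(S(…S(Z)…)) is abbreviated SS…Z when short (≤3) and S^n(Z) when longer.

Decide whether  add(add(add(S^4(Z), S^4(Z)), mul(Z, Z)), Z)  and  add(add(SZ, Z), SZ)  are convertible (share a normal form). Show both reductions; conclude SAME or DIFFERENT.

Answer: DIFFERENT — A ⇓ S^8(Z), B ⇓ SSZ

Reduction:
Term A:
  start: add(add(add(S^4(Z), S^4(Z)), mul(Z, Z)), Z)
  step 1: add(add(S(add(SSSZ, S^4(Z))), mul(Z, Z)), Z)
  step 2: add(S(add(add(SSSZ, S^4(Z)), mul(Z, Z))), Z)
  step 3: S(add(add(add(SSSZ, S^4(Z)), mul(Z, Z)), Z))
  step 4: S(add(add(S(add(SSZ, S^4(Z))), mul(Z, Z)), Z))
  step 5: S(add(S(add(add(SSZ, S^4(Z)), mul(Z, Z))), Z))
  step 6: S(S(add(add(add(SSZ, S^4(Z)), mul(Z, Z)), Z)))
  step 7: S(S(add(add(S(add(SZ, S^4(Z))), mul(Z, Z)), Z)))
  step 8: S(S(add(S(add(add(SZ, S^4(Z)), mul(Z, Z))), Z)))
  step 9: S(S(S(add(add(add(SZ, S^4(Z)), mul(Z, Z)), Z))))
  step 10: S(S(S(add(add(S(add(Z, S^4(Z))), mul(Z, Z)), Z))))
  step 11: S(S(S(add(S(add(add(Z, S^4(Z)), mul(Z, Z))), Z))))
  step 12: S(S(S(S(add(add(add(Z, S^4(Z)), mul(Z, Z)), Z)))))
  step 13: S(S(S(S(add(add(S^4(Z), mul(Z, Z)), Z)))))
  step 14: S(S(S(S(add(S(add(SSSZ, mul(Z, Z))), Z)))))
  step 15: S(S(S(S(S(add(add(SSSZ, mul(Z, Z)), Z))))))
  step 16: S(S(S(S(S(add(S(add(SSZ, mul(Z, Z))), Z))))))
  step 17: S(S(S(S(S(S(add(add(SSZ, mul(Z, Z)), Z)))))))
  step 18: S(S(S(S(S(S(add(S(add(SZ, mul(Z, Z))), Z)))))))
  step 19: S(S(S(S(S(S(S(add(add(SZ, mul(Z, Z)), Z))))))))
  step 20: S(S(S(S(S(S(S(add(S(add(Z, mul(Z, Z))), Z))))))))
  step 21: S(S(S(S(S(S(S(S(add(add(Z, mul(Z, Z)), Z)))))))))
  step 22: S(S(S(S(S(S(S(S(add(mul(Z, Z), Z)))))))))
  step 23: S(S(S(S(S(S(S(S(add(Z, Z)))))))))
  step 24: S^8(Z)

Term B:
  start: add(add(SZ, Z), SZ)
  step 1: add(S(add(Z, Z)), SZ)
  step 2: S(add(add(Z, Z), SZ))
  step 3: S(add(Z, SZ))
  step 4: SSZ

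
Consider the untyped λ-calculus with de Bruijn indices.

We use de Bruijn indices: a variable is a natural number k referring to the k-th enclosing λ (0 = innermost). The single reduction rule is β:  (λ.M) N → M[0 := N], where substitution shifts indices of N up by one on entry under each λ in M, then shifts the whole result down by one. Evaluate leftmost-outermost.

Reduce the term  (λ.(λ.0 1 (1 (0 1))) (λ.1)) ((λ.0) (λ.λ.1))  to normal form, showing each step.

  start: (λ.(λ.0 1 (1 (0 1))) (λ.1)) ((λ.0) (λ.λ.1))
  [1] (λ.0 ((λ.0) (λ.λ.1)) ((λ.0) (λ.λ.1) (0 ((λ.0) (λ.λ.1))))) (λ.(λ.0) (λ.λ.1))
  [2] (λ.(λ.0) (λ.λ.1)) ((λ.0) (λ.λ.1)) ((λ.0) (λ.λ.1) ((λ.(λ.0) (λ.λ.1)) ((λ.0) (λ.λ.1))))
  [3] (λ.0) (λ.λ.1) ((λ.0) (λ.λ.1) ((λ.(λ.0) (λ.λ.1)) ((λ.0) (λ.λ.1))))
  [4] (λ.λ.1) ((λ.0) (λ.λ.1) ((λ.(λ.0) (λ.λ.1)) ((λ.0) (λ.λ.1))))
  [5] λ.(λ.0) (λ.λ.1) ((λ.(λ.0) (λ.λ.1)) ((λ.0) (λ.λ.1)))
  [6] λ.(λ.λ.1) ((λ.(λ.0) (λ.λ.1)) ((λ.0) (λ.λ.1)))
  [7] λ.λ.(λ.(λ.0) (λ.λ.1)) ((λ.0) (λ.λ.1))
  [8] λ.λ.(λ.0) (λ.λ.1)
  [9] λ.λ.λ.λ.1

Answer: normal form = λ.λ.λ.λ.1  (in 9 steps)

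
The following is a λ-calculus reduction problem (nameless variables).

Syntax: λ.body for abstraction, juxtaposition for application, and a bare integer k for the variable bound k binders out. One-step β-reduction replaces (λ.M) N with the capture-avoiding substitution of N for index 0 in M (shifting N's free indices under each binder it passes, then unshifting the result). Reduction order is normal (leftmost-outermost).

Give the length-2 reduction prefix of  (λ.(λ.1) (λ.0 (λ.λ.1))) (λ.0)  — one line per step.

  start: (λ.(λ.1) (λ.0 (λ.λ.1))) (λ.0)
  step 1: (λ.λ.0) (λ.0 (λ.λ.1))
  step 2: λ.0

Answer: after 2 steps: λ.0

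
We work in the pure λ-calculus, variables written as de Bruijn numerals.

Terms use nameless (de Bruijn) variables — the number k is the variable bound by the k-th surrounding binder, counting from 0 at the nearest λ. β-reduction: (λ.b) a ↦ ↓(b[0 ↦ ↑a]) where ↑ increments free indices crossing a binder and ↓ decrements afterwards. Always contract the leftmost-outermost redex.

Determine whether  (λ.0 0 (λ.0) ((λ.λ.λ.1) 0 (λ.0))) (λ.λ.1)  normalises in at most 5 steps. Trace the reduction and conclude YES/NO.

Answer: NO — after 5 steps the term is λ.(λ.λ.1) (λ.0), not yet normal

Derivation:
  start: (λ.0 0 (λ.0) ((λ.λ.λ.1) 0 (λ.0))) (λ.λ.1)
  [1] (λ.λ.1) (λ.λ.1) (λ.0) ((λ.λ.λ.1) (λ.λ.1) (λ.0))
  [2] (λ.λ.λ.1) (λ.0) ((λ.λ.λ.1) (λ.λ.1) (λ.0))
  [3] (λ.λ.1) ((λ.λ.λ.1) (λ.λ.1) (λ.0))
  [4] λ.(λ.λ.λ.1) (λ.λ.1) (λ.0)
  [5] λ.(λ.λ.1) (λ.0)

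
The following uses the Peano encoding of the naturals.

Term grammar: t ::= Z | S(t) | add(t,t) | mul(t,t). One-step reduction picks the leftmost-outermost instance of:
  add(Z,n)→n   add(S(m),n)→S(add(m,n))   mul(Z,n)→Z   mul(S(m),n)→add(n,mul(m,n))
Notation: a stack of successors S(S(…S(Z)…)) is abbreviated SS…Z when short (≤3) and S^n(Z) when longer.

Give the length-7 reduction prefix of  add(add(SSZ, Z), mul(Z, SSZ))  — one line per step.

Answer: after 7 steps: SSZ

Derivation:
  start: add(add(SSZ, Z), mul(Z, SSZ))
  step 1: add(S(add(SZ, Z)), mul(Z, SSZ))
  step 2: S(add(add(SZ, Z), mul(Z, SSZ)))
  step 3: S(add(S(add(Z, Z)), mul(Z, SSZ)))
  step 4: S(S(add(add(Z, Z), mul(Z, SSZ))))
  step 5: S(S(add(Z, mul(Z, SSZ))))
  step 6: S(S(mul(Z, SSZ)))
  step 7: SSZ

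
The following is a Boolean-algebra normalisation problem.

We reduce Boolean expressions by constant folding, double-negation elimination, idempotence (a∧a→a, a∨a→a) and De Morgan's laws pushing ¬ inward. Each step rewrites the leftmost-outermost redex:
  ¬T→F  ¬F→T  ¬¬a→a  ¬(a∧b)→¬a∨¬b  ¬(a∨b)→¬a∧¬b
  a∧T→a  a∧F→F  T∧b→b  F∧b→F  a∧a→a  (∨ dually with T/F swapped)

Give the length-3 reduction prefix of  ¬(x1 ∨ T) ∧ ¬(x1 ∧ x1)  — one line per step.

Answer: after 3 steps: F ∧ ¬(x1 ∧ x1)

Working:
  start: ¬(x1 ∨ T) ∧ ¬(x1 ∧ x1)
  step 1: (¬x1 ∧ ¬T) ∧ ¬(x1 ∧ x1)
  step 2: (¬x1 ∧ F) ∧ ¬(x1 ∧ x1)
  step 3: F ∧ ¬(x1 ∧ x1)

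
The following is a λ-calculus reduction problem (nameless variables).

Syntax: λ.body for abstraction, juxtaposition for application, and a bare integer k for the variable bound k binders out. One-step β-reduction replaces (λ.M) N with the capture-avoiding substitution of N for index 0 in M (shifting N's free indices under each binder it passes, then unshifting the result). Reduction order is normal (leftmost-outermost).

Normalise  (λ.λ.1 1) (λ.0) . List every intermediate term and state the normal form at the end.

Answer: normal form = λ.λ.0  (in 2 steps)

Reduction:
  start: (λ.λ.1 1) (λ.0)
  [1] λ.(λ.0) (λ.0)
  [2] λ.λ.0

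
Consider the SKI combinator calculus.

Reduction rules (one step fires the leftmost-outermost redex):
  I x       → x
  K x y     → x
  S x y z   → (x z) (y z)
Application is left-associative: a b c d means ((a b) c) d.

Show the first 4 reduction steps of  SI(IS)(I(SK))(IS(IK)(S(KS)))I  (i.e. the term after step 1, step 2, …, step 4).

Answer: after 4 steps: K(IS(IK)(S(KS)))(IS(I(SK))(IS(IK)(S(KS))))I

Derivation:
  start: SI(IS)(I(SK))(IS(IK)(S(KS)))I
  [1] I(I(SK))(IS(I(SK)))(IS(IK)(S(KS)))I
  [2] I(SK)(IS(I(SK)))(IS(IK)(S(KS)))I
  [3] SK(IS(I(SK)))(IS(IK)(S(KS)))I
  [4] K(IS(IK)(S(KS)))(IS(I(SK))(IS(IK)(S(KS))))I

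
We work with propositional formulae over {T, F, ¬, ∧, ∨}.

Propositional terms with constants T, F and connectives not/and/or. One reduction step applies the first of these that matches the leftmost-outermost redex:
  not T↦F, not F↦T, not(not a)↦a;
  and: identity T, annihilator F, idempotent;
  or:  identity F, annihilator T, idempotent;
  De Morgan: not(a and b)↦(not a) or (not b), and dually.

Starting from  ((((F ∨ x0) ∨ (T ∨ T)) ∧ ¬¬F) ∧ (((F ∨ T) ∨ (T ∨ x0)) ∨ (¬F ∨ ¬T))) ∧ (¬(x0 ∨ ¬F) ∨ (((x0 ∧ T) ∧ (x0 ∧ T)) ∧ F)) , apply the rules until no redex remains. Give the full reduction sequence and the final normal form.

  start: ((((F ∨ x0) ∨ (T ∨ T)) ∧ ¬¬F) ∧ (((F ∨ T) ∨ (T ∨ x0)) ∨ (¬F ∨ ¬T))) ∧ (¬(x0 ∨ ¬F) ∨ (((x0 ∧ T) ∧ (x0 ∧ T)) ∧ F))
  [1] (((x0 ∨ (T ∨ T)) ∧ ¬¬F) ∧ (((F ∨ T) ∨ (T ∨ x0)) ∨ (¬F ∨ ¬T))) ∧ (¬(x0 ∨ ¬F) ∨ (((x0 ∧ T) ∧ (x0 ∧ T)) ∧ F))
  [2] (((x0 ∨ T) ∧ ¬¬F) ∧ (((F ∨ T) ∨ (T ∨ x0)) ∨ (¬F ∨ ¬T))) ∧ (¬(x0 ∨ ¬F) ∨ (((x0 ∧ T) ∧ (x0 ∧ T)) ∧ F))
  [3] ((T ∧ ¬¬F) ∧ (((F ∨ T) ∨ (T ∨ x0)) ∨ (¬F ∨ ¬T))) ∧ (¬(x0 ∨ ¬F) ∨ (((x0 ∧ T) ∧ (x0 ∧ T)) ∧ F))
  [4] (¬¬F ∧ (((F ∨ T) ∨ (T ∨ x0)) ∨ (¬F ∨ ¬T))) ∧ (¬(x0 ∨ ¬F) ∨ (((x0 ∧ T) ∧ (x0 ∧ T)) ∧ F))
  [5] (F ∧ (((F ∨ T) ∨ (T ∨ x0)) ∨ (¬F ∨ ¬T))) ∧ (¬(x0 ∨ ¬F) ∨ (((x0 ∧ T) ∧ (x0 ∧ T)) ∧ F))
  [6] F ∧ (¬(x0 ∨ ¬F) ∨ (((x0 ∧ T) ∧ (x0 ∧ T)) ∧ F))
  [7] F

Answer: normal form = F  (in 7 steps)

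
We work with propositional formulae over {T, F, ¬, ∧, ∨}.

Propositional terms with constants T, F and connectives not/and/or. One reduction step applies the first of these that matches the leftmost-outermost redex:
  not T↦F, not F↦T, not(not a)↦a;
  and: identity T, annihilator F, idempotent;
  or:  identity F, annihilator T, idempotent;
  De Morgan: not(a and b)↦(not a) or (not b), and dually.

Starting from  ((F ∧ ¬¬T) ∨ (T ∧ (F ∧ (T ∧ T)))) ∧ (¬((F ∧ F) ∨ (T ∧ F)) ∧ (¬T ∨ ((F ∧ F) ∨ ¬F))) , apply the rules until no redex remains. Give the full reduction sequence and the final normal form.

Answer: normal form = F  (in 5 steps)

Working:
  start: ((F ∧ ¬¬T) ∨ (T ∧ (F ∧ (T ∧ T)))) ∧ (¬((F ∧ F) ∨ (T ∧ F)) ∧ (¬T ∨ ((F ∧ F) ∨ ¬F)))
  →1  (F ∨ (T ∧ (F ∧ (T ∧ T)))) ∧ (¬((F ∧ F) ∨ (T ∧ F)) ∧ (¬T ∨ ((F ∧ F) ∨ ¬F)))
  →2  (T ∧ (F ∧ (T ∧ T))) ∧ (¬((F ∧ F) ∨ (T ∧ F)) ∧ (¬T ∨ ((F ∧ F) ∨ ¬F)))
  →3  (F ∧ (T ∧ T)) ∧ (¬((F ∧ F) ∨ (T ∧ F)) ∧ (¬T ∨ ((F ∧ F) ∨ ¬F)))
  →4  F ∧ (¬((F ∧ F) ∨ (T ∧ F)) ∧ (¬T ∨ ((F ∧ F) ∨ ¬F)))
  →5  F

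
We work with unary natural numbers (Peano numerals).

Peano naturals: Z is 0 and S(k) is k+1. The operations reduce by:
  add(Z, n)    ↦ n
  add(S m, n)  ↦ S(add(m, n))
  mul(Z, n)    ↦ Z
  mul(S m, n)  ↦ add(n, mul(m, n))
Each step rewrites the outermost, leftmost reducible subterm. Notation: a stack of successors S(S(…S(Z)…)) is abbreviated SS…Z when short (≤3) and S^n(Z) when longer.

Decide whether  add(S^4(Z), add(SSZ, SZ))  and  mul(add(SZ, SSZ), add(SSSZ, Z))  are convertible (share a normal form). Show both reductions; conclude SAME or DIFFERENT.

Term A:
  start: add(S^4(Z), add(SSZ, SZ))
  step 1: S(add(SSSZ, add(SSZ, SZ)))
  step 2: S(S(add(SSZ, add(SSZ, SZ))))
  step 3: S(S(S(add(SZ, add(SSZ, SZ)))))
  step 4: S(S(S(S(add(Z, add(SSZ, SZ))))))
  step 5: S(S(S(S(add(SSZ, SZ)))))
  step 6: S(S(S(S(S(add(SZ, SZ))))))
  step 7: S(S(S(S(S(S(add(Z, SZ)))))))
  step 8: S^7(Z)

Term B:
  start: mul(add(SZ, SSZ), add(SSSZ, Z))
  step 1: mul(S(add(Z, SSZ)), add(SSSZ, Z))
  step 2: add(add(SSSZ, Z), mul(add(Z, SSZ), add(SSSZ, Z)))
  step 3: add(S(add(SSZ, Z)), mul(add(Z, SSZ), add(SSSZ, Z)))
  step 4: S(add(add(SSZ, Z), mul(add(Z, SSZ), add(SSSZ, Z))))
  step 5: S(add(S(add(SZ, Z)), mul(add(Z, SSZ), add(SSSZ, Z))))
  step 6: S(S(add(add(SZ, Z), mul(add(Z, SSZ), add(SSSZ, Z)))))
  step 7: S(S(add(S(add(Z, Z)), mul(add(Z, SSZ), add(SSSZ, Z)))))
  step 8: S(S(S(add(add(Z, Z), mul(add(Z, SSZ), add(SSSZ, Z))))))
  step 9: S(S(S(add(Z, mul(add(Z, SSZ), add(SSSZ, Z))))))
  step 10: S(S(S(mul(add(Z, SSZ), add(SSSZ, Z)))))
  step 11: S(S(S(mul(SSZ, add(SSSZ, Z)))))
  step 12: S(S(S(add(add(SSSZ, Z), mul(SZ, add(SSSZ, Z))))))
  step 13: S(S(S(add(S(add(SSZ, Z)), mul(SZ, add(SSSZ, Z))))))
  step 14: S(S(S(S(add(add(SSZ, Z), mul(SZ, add(SSSZ, Z)))))))
  step 15: S(S(S(S(add(S(add(SZ, Z)), mul(SZ, add(SSSZ, Z)))))))
  step 16: S(S(S(S(S(add(add(SZ, Z), mul(SZ, add(SSSZ, Z))))))))
  step 17: S(S(S(S(S(add(S(add(Z, Z)), mul(SZ, add(SSSZ, Z))))))))
  step 18: S(S(S(S(S(S(add(add(Z, Z), mul(SZ, add(SSSZ, Z)))))))))
  step 19: S(S(S(S(S(S(add(Z, mul(SZ, add(SSSZ, Z)))))))))
  step 20: S(S(S(S(S(S(mul(SZ, add(SSSZ, Z))))))))
  step 21: S(S(S(S(S(S(add(add(SSSZ, Z), mul(Z, add(SSSZ, Z)))))))))
  step 22: S(S(S(S(S(S(add(S(add(SSZ, Z)), mul(Z, add(SSSZ, Z)))))))))
  step 23: S(S(S(S(S(S(S(add(add(SSZ, Z), mul(Z, add(SSSZ, Z))))))))))
  step 24: S(S(S(S(S(S(S(add(S(add(SZ, Z)), mul(Z, add(SSSZ, Z))))))))))
  step 25: S(S(S(S(S(S(S(S(add(add(SZ, Z), mul(Z, add(SSSZ, Z)))))))))))
  step 26: S(S(S(S(S(S(S(S(add(S(add(Z, Z)), mul(Z, add(SSSZ, Z)))))))))))
  step 27: S(S(S(S(S(S(S(S(S(add(add(Z, Z), mul(Z, add(SSSZ, Z))))))))))))
  step 28: S(S(S(S(S(S(S(S(S(add(Z, mul(Z, add(SSSZ, Z))))))))))))
  step 29: S(S(S(S(S(S(S(S(S(mul(Z, add(SSSZ, Z)))))))))))
  step 30: S^9(Z)

Answer: DIFFERENT — A ⇓ S^7(Z), B ⇓ S^9(Z)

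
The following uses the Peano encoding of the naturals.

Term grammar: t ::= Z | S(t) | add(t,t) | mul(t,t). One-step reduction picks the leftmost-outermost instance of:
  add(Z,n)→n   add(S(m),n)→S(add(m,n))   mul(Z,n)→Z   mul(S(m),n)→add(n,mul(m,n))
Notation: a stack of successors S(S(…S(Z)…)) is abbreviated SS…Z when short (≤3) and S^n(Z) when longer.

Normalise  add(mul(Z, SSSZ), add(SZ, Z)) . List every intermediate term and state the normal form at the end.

  start: add(mul(Z, SSSZ), add(SZ, Z))
  step 1: add(Z, add(SZ, Z))
  step 2: add(SZ, Z)
  step 3: S(add(Z, Z))
  step 4: SZ

Answer: normal form = SZ  (in 4 steps)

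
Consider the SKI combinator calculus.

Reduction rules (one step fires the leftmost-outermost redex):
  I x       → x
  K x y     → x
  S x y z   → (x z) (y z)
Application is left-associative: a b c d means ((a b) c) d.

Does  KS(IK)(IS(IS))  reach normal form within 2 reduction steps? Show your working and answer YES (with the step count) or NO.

Answer: NO — after 2 steps the term is S(S(IS)), not yet normal

Derivation:
  start: KS(IK)(IS(IS))
  [1] S(IS(IS))
  [2] S(S(IS))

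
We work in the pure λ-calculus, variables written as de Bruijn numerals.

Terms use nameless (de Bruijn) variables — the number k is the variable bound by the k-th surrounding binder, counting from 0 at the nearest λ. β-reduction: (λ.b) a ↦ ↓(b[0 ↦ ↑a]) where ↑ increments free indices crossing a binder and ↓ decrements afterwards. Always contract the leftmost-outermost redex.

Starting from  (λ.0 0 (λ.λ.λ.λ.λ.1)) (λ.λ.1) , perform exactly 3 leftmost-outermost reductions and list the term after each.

Answer: after 3 steps: λ.λ.1

Reduction:
  start: (λ.0 0 (λ.λ.λ.λ.λ.1)) (λ.λ.1)
  →1  (λ.λ.1) (λ.λ.1) (λ.λ.λ.λ.λ.1)
  →2  (λ.λ.λ.1) (λ.λ.λ.λ.λ.1)
  →3  λ.λ.1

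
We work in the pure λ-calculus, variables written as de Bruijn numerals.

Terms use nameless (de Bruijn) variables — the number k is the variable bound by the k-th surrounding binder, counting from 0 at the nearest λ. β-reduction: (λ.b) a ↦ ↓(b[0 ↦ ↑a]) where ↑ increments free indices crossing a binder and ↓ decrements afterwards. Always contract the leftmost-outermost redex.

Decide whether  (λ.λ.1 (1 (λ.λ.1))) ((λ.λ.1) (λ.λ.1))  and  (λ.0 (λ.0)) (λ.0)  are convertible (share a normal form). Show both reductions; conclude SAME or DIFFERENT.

Answer: DIFFERENT — A ⇓ λ.λ.λ.1, B ⇓ λ.0

Derivation:
Term A:
  start: (λ.λ.1 (1 (λ.λ.1))) ((λ.λ.1) (λ.λ.1))
  →1  λ.(λ.λ.1) (λ.λ.1) ((λ.λ.1) (λ.λ.1) (λ.λ.1))
  →2  λ.(λ.λ.λ.1) ((λ.λ.1) (λ.λ.1) (λ.λ.1))
  →3  λ.λ.λ.1

Term B:
  start: (λ.0 (λ.0)) (λ.0)
  →1  (λ.0) (λ.0)
  →2  λ.0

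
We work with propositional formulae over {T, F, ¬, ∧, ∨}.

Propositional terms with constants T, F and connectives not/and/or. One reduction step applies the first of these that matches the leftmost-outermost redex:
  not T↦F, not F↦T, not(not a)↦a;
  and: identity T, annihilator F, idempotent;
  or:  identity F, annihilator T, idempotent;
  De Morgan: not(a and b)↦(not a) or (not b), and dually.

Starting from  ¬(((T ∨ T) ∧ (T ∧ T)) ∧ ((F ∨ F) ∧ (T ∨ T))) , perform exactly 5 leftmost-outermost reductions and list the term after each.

Answer: after 5 steps: (F ∨ ¬(T ∧ T)) ∨ ¬((F ∨ F) ∧ (T ∨ T))

Derivation:
  start: ¬(((T ∨ T) ∧ (T ∧ T)) ∧ ((F ∨ F) ∧ (T ∨ T)))
  →1  ¬((T ∨ T) ∧ (T ∧ T)) ∨ ¬((F ∨ F) ∧ (T ∨ T))
  →2  (¬(T ∨ T) ∨ ¬(T ∧ T)) ∨ ¬((F ∨ F) ∧ (T ∨ T))
  →3  ((¬T ∧ ¬T) ∨ ¬(T ∧ T)) ∨ ¬((F ∨ F) ∧ (T ∨ T))
  →4  (¬T ∨ ¬(T ∧ T)) ∨ ¬((F ∨ F) ∧ (T ∨ T))
  →5  (F ∨ ¬(T ∧ T)) ∨ ¬((F ∨ F) ∧ (T ∨ T))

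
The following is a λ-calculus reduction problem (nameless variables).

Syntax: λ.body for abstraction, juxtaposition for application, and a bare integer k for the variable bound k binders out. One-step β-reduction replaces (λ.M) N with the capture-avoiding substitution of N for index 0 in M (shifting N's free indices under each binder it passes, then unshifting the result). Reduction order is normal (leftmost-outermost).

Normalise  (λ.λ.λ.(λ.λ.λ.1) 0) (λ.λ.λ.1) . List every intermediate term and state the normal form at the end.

  start: (λ.λ.λ.(λ.λ.λ.1) 0) (λ.λ.λ.1)
  step 1: λ.λ.(λ.λ.λ.1) 0
  step 2: λ.λ.λ.λ.1

Answer: normal form = λ.λ.λ.λ.1  (in 2 steps)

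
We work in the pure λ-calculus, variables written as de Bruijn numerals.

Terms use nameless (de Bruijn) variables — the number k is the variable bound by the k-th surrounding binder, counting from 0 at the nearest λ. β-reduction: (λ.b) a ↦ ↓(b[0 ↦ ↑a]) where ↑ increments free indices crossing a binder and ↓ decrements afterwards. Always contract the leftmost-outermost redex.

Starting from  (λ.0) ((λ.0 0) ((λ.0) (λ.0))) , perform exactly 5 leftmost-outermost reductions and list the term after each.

Answer: after 5 steps: λ.0

Working:
  start: (λ.0) ((λ.0 0) ((λ.0) (λ.0)))
  →1  (λ.0 0) ((λ.0) (λ.0))
  →2  (λ.0) (λ.0) ((λ.0) (λ.0))
  →3  (λ.0) ((λ.0) (λ.0))
  →4  (λ.0) (λ.0)
  →5  λ.0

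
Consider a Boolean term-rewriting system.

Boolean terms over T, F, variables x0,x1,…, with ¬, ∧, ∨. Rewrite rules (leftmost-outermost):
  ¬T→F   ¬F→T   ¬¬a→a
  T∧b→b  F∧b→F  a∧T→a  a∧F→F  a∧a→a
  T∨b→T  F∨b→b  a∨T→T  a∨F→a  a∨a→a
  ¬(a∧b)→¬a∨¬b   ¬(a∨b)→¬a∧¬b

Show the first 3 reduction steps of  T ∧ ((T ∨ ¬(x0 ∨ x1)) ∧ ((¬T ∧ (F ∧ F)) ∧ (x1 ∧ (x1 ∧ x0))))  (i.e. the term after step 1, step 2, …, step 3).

Answer: after 3 steps: (¬T ∧ (F ∧ F)) ∧ (x1 ∧ (x1 ∧ x0))

Derivation:
  start: T ∧ ((T ∨ ¬(x0 ∨ x1)) ∧ ((¬T ∧ (F ∧ F)) ∧ (x1 ∧ (x1 ∧ x0))))
  step 1: (T ∨ ¬(x0 ∨ x1)) ∧ ((¬T ∧ (F ∧ F)) ∧ (x1 ∧ (x1 ∧ x0)))
  step 2: T ∧ ((¬T ∧ (F ∧ F)) ∧ (x1 ∧ (x1 ∧ x0)))
  step 3: (¬T ∧ (F ∧ F)) ∧ (x1 ∧ (x1 ∧ x0))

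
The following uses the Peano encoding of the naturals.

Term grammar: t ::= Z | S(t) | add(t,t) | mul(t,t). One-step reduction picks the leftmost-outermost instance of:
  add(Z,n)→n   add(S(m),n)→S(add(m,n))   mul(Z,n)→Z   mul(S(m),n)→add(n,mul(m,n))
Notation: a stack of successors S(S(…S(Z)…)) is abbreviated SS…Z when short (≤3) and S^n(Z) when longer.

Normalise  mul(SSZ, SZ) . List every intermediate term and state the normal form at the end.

Answer: normal form = SSZ  (in 7 steps)

Derivation:
  start: mul(SSZ, SZ)
  step 1: add(SZ, mul(SZ, SZ))
  step 2: S(add(Z, mul(SZ, SZ)))
  step 3: S(mul(SZ, SZ))
  step 4: S(add(SZ, mul(Z, SZ)))
  step 5: S(S(add(Z, mul(Z, SZ))))
  step 6: S(S(mul(Z, SZ)))
  step 7: SSZ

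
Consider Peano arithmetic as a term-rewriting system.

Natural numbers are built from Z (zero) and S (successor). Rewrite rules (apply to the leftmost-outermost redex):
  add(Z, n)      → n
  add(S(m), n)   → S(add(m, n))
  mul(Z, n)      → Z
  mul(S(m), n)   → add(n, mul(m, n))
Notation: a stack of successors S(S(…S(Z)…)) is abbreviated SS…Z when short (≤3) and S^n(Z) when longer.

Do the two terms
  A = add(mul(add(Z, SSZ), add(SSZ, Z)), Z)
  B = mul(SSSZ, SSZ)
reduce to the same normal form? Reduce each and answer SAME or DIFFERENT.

Term A:
  start: add(mul(add(Z, SSZ), add(SSZ, Z)), Z)
  step 1: add(mul(SSZ, add(SSZ, Z)), Z)
  step 2: add(add(add(SSZ, Z), mul(SZ, add(SSZ, Z))), Z)
  step 3: add(add(S(add(SZ, Z)), mul(SZ, add(SSZ, Z))), Z)
  step 4: add(S(add(add(SZ, Z), mul(SZ, add(SSZ, Z)))), Z)
  step 5: S(add(add(add(SZ, Z), mul(SZ, add(SSZ, Z))), Z))
  step 6: S(add(add(S(add(Z, Z)), mul(SZ, add(SSZ, Z))), Z))
  step 7: S(add(S(add(add(Z, Z), mul(SZ, add(SSZ, Z)))), Z))
  step 8: S(S(add(add(add(Z, Z), mul(SZ, add(SSZ, Z))), Z)))
  step 9: S(S(add(add(Z, mul(SZ, add(SSZ, Z))), Z)))
  step 10: S(S(add(mul(SZ, add(SSZ, Z)), Z)))
  step 11: S(S(add(add(add(SSZ, Z), mul(Z, add(SSZ, Z))), Z)))
  step 12: S(S(add(add(S(add(SZ, Z)), mul(Z, add(SSZ, Z))), Z)))
  step 13: S(S(add(S(add(add(SZ, Z), mul(Z, add(SSZ, Z)))), Z)))
  step 14: S(S(S(add(add(add(SZ, Z), mul(Z, add(SSZ, Z))), Z))))
  step 15: S(S(S(add(add(S(add(Z, Z)), mul(Z, add(SSZ, Z))), Z))))
  step 16: S(S(S(add(S(add(add(Z, Z), mul(Z, add(SSZ, Z)))), Z))))
  step 17: S(S(S(S(add(add(add(Z, Z), mul(Z, add(SSZ, Z))), Z)))))
  step 18: S(S(S(S(add(add(Z, mul(Z, add(SSZ, Z))), Z)))))
  step 19: S(S(S(S(add(mul(Z, add(SSZ, Z)), Z)))))
  step 20: S(S(S(S(add(Z, Z)))))
  step 21: S^4(Z)

Term B:
  start: mul(SSSZ, SSZ)
  step 1: add(SSZ, mul(SSZ, SSZ))
  step 2: S(add(SZ, mul(SSZ, SSZ)))
  step 3: S(S(add(Z, mul(SSZ, SSZ))))
  step 4: S(S(mul(SSZ, SSZ)))
  step 5: S(S(add(SSZ, mul(SZ, SSZ))))
  step 6: S(S(S(add(SZ, mul(SZ, SSZ)))))
  step 7: S(S(S(S(add(Z, mul(SZ, SSZ))))))
  step 8: S(S(S(S(mul(SZ, SSZ)))))
  step 9: S(S(S(S(add(SSZ, mul(Z, SSZ))))))
  step 10: S(S(S(S(S(add(SZ, mul(Z, SSZ)))))))
  step 11: S(S(S(S(S(S(add(Z, mul(Z, SSZ))))))))
  step 12: S(S(S(S(S(S(mul(Z, SSZ)))))))
  step 13: S^6(Z)

Answer: DIFFERENT — A ⇓ S^4(Z), B ⇓ S^6(Z)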